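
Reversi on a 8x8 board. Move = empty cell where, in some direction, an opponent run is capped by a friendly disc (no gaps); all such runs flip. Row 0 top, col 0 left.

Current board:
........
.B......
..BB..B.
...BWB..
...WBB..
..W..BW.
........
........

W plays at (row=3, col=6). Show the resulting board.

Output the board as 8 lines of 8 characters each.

Place W at (3,6); scan 8 dirs for brackets.
Dir NW: first cell '.' (not opp) -> no flip
Dir N: opp run (2,6), next='.' -> no flip
Dir NE: first cell '.' (not opp) -> no flip
Dir W: opp run (3,5) capped by W -> flip
Dir E: first cell '.' (not opp) -> no flip
Dir SW: opp run (4,5), next='.' -> no flip
Dir S: first cell '.' (not opp) -> no flip
Dir SE: first cell '.' (not opp) -> no flip
All flips: (3,5)

Answer: ........
.B......
..BB..B.
...BWWW.
...WBB..
..W..BW.
........
........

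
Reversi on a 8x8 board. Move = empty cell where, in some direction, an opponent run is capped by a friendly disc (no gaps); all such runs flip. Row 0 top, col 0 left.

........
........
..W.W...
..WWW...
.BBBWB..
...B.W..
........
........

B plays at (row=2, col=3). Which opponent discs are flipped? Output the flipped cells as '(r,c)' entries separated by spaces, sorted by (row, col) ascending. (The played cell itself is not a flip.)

Dir NW: first cell '.' (not opp) -> no flip
Dir N: first cell '.' (not opp) -> no flip
Dir NE: first cell '.' (not opp) -> no flip
Dir W: opp run (2,2), next='.' -> no flip
Dir E: opp run (2,4), next='.' -> no flip
Dir SW: opp run (3,2) capped by B -> flip
Dir S: opp run (3,3) capped by B -> flip
Dir SE: opp run (3,4) capped by B -> flip

Answer: (3,2) (3,3) (3,4)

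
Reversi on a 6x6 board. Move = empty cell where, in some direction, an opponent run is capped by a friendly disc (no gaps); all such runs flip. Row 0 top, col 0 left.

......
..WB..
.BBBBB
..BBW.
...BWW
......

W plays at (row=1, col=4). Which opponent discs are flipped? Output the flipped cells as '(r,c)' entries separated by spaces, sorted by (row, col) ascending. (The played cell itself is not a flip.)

Answer: (1,3) (2,4)

Derivation:
Dir NW: first cell '.' (not opp) -> no flip
Dir N: first cell '.' (not opp) -> no flip
Dir NE: first cell '.' (not opp) -> no flip
Dir W: opp run (1,3) capped by W -> flip
Dir E: first cell '.' (not opp) -> no flip
Dir SW: opp run (2,3) (3,2), next='.' -> no flip
Dir S: opp run (2,4) capped by W -> flip
Dir SE: opp run (2,5), next=edge -> no flip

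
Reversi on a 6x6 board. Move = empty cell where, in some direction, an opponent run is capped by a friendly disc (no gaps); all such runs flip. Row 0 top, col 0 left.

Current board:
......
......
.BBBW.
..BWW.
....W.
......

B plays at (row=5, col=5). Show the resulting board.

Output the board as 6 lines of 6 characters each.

Place B at (5,5); scan 8 dirs for brackets.
Dir NW: opp run (4,4) (3,3) capped by B -> flip
Dir N: first cell '.' (not opp) -> no flip
Dir NE: edge -> no flip
Dir W: first cell '.' (not opp) -> no flip
Dir E: edge -> no flip
Dir SW: edge -> no flip
Dir S: edge -> no flip
Dir SE: edge -> no flip
All flips: (3,3) (4,4)

Answer: ......
......
.BBBW.
..BBW.
....B.
.....B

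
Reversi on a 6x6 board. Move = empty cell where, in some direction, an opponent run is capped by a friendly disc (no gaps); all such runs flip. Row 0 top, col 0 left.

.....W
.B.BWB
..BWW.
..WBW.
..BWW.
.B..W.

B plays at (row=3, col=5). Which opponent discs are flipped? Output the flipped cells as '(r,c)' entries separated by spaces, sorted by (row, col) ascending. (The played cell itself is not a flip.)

Answer: (2,4) (3,4)

Derivation:
Dir NW: opp run (2,4) capped by B -> flip
Dir N: first cell '.' (not opp) -> no flip
Dir NE: edge -> no flip
Dir W: opp run (3,4) capped by B -> flip
Dir E: edge -> no flip
Dir SW: opp run (4,4), next='.' -> no flip
Dir S: first cell '.' (not opp) -> no flip
Dir SE: edge -> no flip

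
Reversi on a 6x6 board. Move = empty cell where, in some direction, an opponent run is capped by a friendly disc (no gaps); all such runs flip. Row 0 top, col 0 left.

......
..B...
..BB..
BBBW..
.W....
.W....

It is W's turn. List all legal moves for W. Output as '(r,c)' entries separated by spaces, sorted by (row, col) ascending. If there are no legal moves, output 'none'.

Answer: (1,1) (1,3) (1,4) (2,1)

Derivation:
(0,1): no bracket -> illegal
(0,2): no bracket -> illegal
(0,3): no bracket -> illegal
(1,1): flips 1 -> legal
(1,3): flips 1 -> legal
(1,4): flips 2 -> legal
(2,0): no bracket -> illegal
(2,1): flips 1 -> legal
(2,4): no bracket -> illegal
(3,4): no bracket -> illegal
(4,0): no bracket -> illegal
(4,2): no bracket -> illegal
(4,3): no bracket -> illegal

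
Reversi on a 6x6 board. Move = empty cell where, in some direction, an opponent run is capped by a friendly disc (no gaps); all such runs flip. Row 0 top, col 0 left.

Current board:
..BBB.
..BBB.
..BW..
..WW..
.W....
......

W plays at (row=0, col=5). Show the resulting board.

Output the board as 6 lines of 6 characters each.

Answer: ..BBBW
..BBW.
..BW..
..WW..
.W....
......

Derivation:
Place W at (0,5); scan 8 dirs for brackets.
Dir NW: edge -> no flip
Dir N: edge -> no flip
Dir NE: edge -> no flip
Dir W: opp run (0,4) (0,3) (0,2), next='.' -> no flip
Dir E: edge -> no flip
Dir SW: opp run (1,4) capped by W -> flip
Dir S: first cell '.' (not opp) -> no flip
Dir SE: edge -> no flip
All flips: (1,4)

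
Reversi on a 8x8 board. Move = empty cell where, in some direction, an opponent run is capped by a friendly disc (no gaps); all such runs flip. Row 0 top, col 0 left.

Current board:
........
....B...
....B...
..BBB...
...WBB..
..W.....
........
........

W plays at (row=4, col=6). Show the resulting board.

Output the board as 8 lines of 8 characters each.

Place W at (4,6); scan 8 dirs for brackets.
Dir NW: first cell '.' (not opp) -> no flip
Dir N: first cell '.' (not opp) -> no flip
Dir NE: first cell '.' (not opp) -> no flip
Dir W: opp run (4,5) (4,4) capped by W -> flip
Dir E: first cell '.' (not opp) -> no flip
Dir SW: first cell '.' (not opp) -> no flip
Dir S: first cell '.' (not opp) -> no flip
Dir SE: first cell '.' (not opp) -> no flip
All flips: (4,4) (4,5)

Answer: ........
....B...
....B...
..BBB...
...WWWW.
..W.....
........
........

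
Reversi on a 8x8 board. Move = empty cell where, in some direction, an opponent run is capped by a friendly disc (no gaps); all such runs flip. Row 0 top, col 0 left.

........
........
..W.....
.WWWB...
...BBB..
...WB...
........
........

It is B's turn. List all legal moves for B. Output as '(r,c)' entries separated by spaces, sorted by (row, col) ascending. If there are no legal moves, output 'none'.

Answer: (1,1) (2,1) (2,3) (3,0) (5,2) (6,2) (6,3)

Derivation:
(1,1): flips 2 -> legal
(1,2): no bracket -> illegal
(1,3): no bracket -> illegal
(2,0): no bracket -> illegal
(2,1): flips 1 -> legal
(2,3): flips 1 -> legal
(2,4): no bracket -> illegal
(3,0): flips 3 -> legal
(4,0): no bracket -> illegal
(4,1): no bracket -> illegal
(4,2): no bracket -> illegal
(5,2): flips 1 -> legal
(6,2): flips 1 -> legal
(6,3): flips 1 -> legal
(6,4): no bracket -> illegal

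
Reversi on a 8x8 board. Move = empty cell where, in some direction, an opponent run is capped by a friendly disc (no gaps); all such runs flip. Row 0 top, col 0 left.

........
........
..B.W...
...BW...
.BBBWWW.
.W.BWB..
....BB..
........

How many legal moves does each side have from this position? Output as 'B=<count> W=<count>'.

-- B to move --
(1,3): no bracket -> illegal
(1,4): flips 4 -> legal
(1,5): flips 1 -> legal
(2,3): no bracket -> illegal
(2,5): flips 1 -> legal
(3,5): flips 3 -> legal
(3,6): no bracket -> illegal
(3,7): flips 1 -> legal
(4,0): no bracket -> illegal
(4,7): flips 3 -> legal
(5,0): no bracket -> illegal
(5,2): no bracket -> illegal
(5,6): no bracket -> illegal
(5,7): no bracket -> illegal
(6,0): flips 1 -> legal
(6,1): flips 1 -> legal
(6,2): no bracket -> illegal
(6,3): no bracket -> illegal
B mobility = 8
-- W to move --
(1,1): flips 2 -> legal
(1,2): no bracket -> illegal
(1,3): no bracket -> illegal
(2,1): no bracket -> illegal
(2,3): no bracket -> illegal
(3,0): no bracket -> illegal
(3,1): flips 1 -> legal
(3,2): flips 2 -> legal
(4,0): flips 3 -> legal
(5,0): no bracket -> illegal
(5,2): flips 2 -> legal
(5,6): flips 1 -> legal
(6,2): flips 1 -> legal
(6,3): no bracket -> illegal
(6,6): flips 1 -> legal
(7,3): flips 2 -> legal
(7,4): flips 1 -> legal
(7,5): flips 2 -> legal
(7,6): flips 1 -> legal
W mobility = 12

Answer: B=8 W=12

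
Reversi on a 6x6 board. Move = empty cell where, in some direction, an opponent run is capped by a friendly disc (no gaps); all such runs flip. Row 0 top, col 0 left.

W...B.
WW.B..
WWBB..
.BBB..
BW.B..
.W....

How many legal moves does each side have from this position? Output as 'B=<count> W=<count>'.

Answer: B=3 W=5

Derivation:
-- B to move --
(0,1): flips 2 -> legal
(0,2): no bracket -> illegal
(1,2): no bracket -> illegal
(3,0): no bracket -> illegal
(4,2): flips 1 -> legal
(5,0): flips 1 -> legal
(5,2): no bracket -> illegal
B mobility = 3
-- W to move --
(0,2): no bracket -> illegal
(0,3): no bracket -> illegal
(0,5): no bracket -> illegal
(1,2): no bracket -> illegal
(1,4): flips 2 -> legal
(1,5): no bracket -> illegal
(2,4): flips 2 -> legal
(3,0): no bracket -> illegal
(3,4): no bracket -> illegal
(4,2): flips 1 -> legal
(4,4): flips 2 -> legal
(5,0): no bracket -> illegal
(5,2): no bracket -> illegal
(5,3): no bracket -> illegal
(5,4): flips 2 -> legal
W mobility = 5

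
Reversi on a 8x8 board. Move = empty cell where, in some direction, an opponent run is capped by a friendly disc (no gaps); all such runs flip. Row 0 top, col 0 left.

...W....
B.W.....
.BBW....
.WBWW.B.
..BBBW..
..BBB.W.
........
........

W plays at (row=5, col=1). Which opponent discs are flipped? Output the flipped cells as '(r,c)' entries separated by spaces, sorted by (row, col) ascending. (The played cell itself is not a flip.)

Answer: (4,2)

Derivation:
Dir NW: first cell '.' (not opp) -> no flip
Dir N: first cell '.' (not opp) -> no flip
Dir NE: opp run (4,2) capped by W -> flip
Dir W: first cell '.' (not opp) -> no flip
Dir E: opp run (5,2) (5,3) (5,4), next='.' -> no flip
Dir SW: first cell '.' (not opp) -> no flip
Dir S: first cell '.' (not opp) -> no flip
Dir SE: first cell '.' (not opp) -> no flip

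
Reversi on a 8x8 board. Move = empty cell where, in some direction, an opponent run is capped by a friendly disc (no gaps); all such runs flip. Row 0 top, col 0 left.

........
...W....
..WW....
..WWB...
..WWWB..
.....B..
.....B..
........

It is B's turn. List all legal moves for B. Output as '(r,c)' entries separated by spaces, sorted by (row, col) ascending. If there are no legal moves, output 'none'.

Answer: (1,1) (1,2) (3,1) (4,1) (5,2) (5,4)

Derivation:
(0,2): no bracket -> illegal
(0,3): no bracket -> illegal
(0,4): no bracket -> illegal
(1,1): flips 3 -> legal
(1,2): flips 1 -> legal
(1,4): no bracket -> illegal
(2,1): no bracket -> illegal
(2,4): no bracket -> illegal
(3,1): flips 2 -> legal
(3,5): no bracket -> illegal
(4,1): flips 3 -> legal
(5,1): no bracket -> illegal
(5,2): flips 1 -> legal
(5,3): no bracket -> illegal
(5,4): flips 1 -> legal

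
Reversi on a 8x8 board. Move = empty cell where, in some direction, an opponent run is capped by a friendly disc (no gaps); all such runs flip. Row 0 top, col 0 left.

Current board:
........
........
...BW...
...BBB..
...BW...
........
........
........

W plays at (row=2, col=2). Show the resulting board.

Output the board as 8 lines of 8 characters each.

Answer: ........
........
..WWW...
...WBB..
...BW...
........
........
........

Derivation:
Place W at (2,2); scan 8 dirs for brackets.
Dir NW: first cell '.' (not opp) -> no flip
Dir N: first cell '.' (not opp) -> no flip
Dir NE: first cell '.' (not opp) -> no flip
Dir W: first cell '.' (not opp) -> no flip
Dir E: opp run (2,3) capped by W -> flip
Dir SW: first cell '.' (not opp) -> no flip
Dir S: first cell '.' (not opp) -> no flip
Dir SE: opp run (3,3) capped by W -> flip
All flips: (2,3) (3,3)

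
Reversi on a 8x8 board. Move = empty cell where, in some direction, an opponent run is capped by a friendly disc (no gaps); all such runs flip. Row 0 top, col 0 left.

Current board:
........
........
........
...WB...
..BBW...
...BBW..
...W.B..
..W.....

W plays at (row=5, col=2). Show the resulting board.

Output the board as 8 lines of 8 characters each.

Answer: ........
........
........
...WB...
..BBW...
..WWWW..
...W.B..
..W.....

Derivation:
Place W at (5,2); scan 8 dirs for brackets.
Dir NW: first cell '.' (not opp) -> no flip
Dir N: opp run (4,2), next='.' -> no flip
Dir NE: opp run (4,3) (3,4), next='.' -> no flip
Dir W: first cell '.' (not opp) -> no flip
Dir E: opp run (5,3) (5,4) capped by W -> flip
Dir SW: first cell '.' (not opp) -> no flip
Dir S: first cell '.' (not opp) -> no flip
Dir SE: first cell 'W' (not opp) -> no flip
All flips: (5,3) (5,4)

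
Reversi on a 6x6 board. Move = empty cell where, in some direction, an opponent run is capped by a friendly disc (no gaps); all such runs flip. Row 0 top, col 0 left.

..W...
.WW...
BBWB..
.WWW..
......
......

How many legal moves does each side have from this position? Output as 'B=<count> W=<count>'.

Answer: B=5 W=6

Derivation:
-- B to move --
(0,0): no bracket -> illegal
(0,1): flips 2 -> legal
(0,3): flips 1 -> legal
(1,0): no bracket -> illegal
(1,3): no bracket -> illegal
(2,4): no bracket -> illegal
(3,0): no bracket -> illegal
(3,4): no bracket -> illegal
(4,0): no bracket -> illegal
(4,1): flips 2 -> legal
(4,2): flips 1 -> legal
(4,3): flips 2 -> legal
(4,4): no bracket -> illegal
B mobility = 5
-- W to move --
(1,0): flips 1 -> legal
(1,3): flips 1 -> legal
(1,4): flips 1 -> legal
(2,4): flips 1 -> legal
(3,0): flips 1 -> legal
(3,4): flips 1 -> legal
W mobility = 6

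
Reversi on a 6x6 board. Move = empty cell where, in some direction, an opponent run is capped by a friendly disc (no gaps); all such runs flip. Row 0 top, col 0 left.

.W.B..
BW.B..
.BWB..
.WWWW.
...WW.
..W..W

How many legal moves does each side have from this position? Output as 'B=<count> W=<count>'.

Answer: B=6 W=5

Derivation:
-- B to move --
(0,0): no bracket -> illegal
(0,2): no bracket -> illegal
(1,2): flips 1 -> legal
(2,0): no bracket -> illegal
(2,4): no bracket -> illegal
(2,5): no bracket -> illegal
(3,0): no bracket -> illegal
(3,5): no bracket -> illegal
(4,0): flips 2 -> legal
(4,1): flips 2 -> legal
(4,2): no bracket -> illegal
(4,5): flips 1 -> legal
(5,1): no bracket -> illegal
(5,3): flips 2 -> legal
(5,4): flips 2 -> legal
B mobility = 6
-- W to move --
(0,0): no bracket -> illegal
(0,2): no bracket -> illegal
(0,4): flips 1 -> legal
(1,2): flips 1 -> legal
(1,4): flips 1 -> legal
(2,0): flips 1 -> legal
(2,4): flips 1 -> legal
(3,0): no bracket -> illegal
W mobility = 5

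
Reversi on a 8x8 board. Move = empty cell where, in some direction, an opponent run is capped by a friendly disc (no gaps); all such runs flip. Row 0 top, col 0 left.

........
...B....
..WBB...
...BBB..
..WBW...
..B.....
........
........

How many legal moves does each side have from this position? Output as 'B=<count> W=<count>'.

-- B to move --
(1,1): flips 1 -> legal
(1,2): no bracket -> illegal
(2,1): flips 1 -> legal
(3,1): flips 1 -> legal
(3,2): flips 1 -> legal
(4,1): flips 1 -> legal
(4,5): flips 1 -> legal
(5,1): flips 1 -> legal
(5,3): flips 1 -> legal
(5,4): flips 1 -> legal
(5,5): flips 1 -> legal
B mobility = 10
-- W to move --
(0,2): no bracket -> illegal
(0,3): no bracket -> illegal
(0,4): flips 1 -> legal
(1,2): no bracket -> illegal
(1,4): flips 2 -> legal
(1,5): flips 2 -> legal
(2,5): flips 2 -> legal
(2,6): flips 1 -> legal
(3,2): no bracket -> illegal
(3,6): no bracket -> illegal
(4,1): no bracket -> illegal
(4,5): no bracket -> illegal
(4,6): no bracket -> illegal
(5,1): no bracket -> illegal
(5,3): no bracket -> illegal
(5,4): no bracket -> illegal
(6,1): no bracket -> illegal
(6,2): flips 1 -> legal
(6,3): no bracket -> illegal
W mobility = 6

Answer: B=10 W=6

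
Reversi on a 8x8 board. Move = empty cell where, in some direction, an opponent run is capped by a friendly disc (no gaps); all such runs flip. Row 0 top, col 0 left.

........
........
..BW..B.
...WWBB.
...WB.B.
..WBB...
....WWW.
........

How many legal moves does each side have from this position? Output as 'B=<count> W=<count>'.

-- B to move --
(1,2): no bracket -> illegal
(1,3): flips 3 -> legal
(1,4): no bracket -> illegal
(2,4): flips 2 -> legal
(2,5): no bracket -> illegal
(3,2): flips 3 -> legal
(4,1): no bracket -> illegal
(4,2): flips 1 -> legal
(4,5): no bracket -> illegal
(5,1): flips 1 -> legal
(5,5): no bracket -> illegal
(5,6): no bracket -> illegal
(5,7): no bracket -> illegal
(6,1): no bracket -> illegal
(6,2): no bracket -> illegal
(6,3): no bracket -> illegal
(6,7): no bracket -> illegal
(7,3): no bracket -> illegal
(7,4): flips 1 -> legal
(7,5): flips 1 -> legal
(7,6): flips 1 -> legal
(7,7): no bracket -> illegal
B mobility = 8
-- W to move --
(1,1): flips 1 -> legal
(1,2): no bracket -> illegal
(1,3): no bracket -> illegal
(1,5): no bracket -> illegal
(1,6): no bracket -> illegal
(1,7): no bracket -> illegal
(2,1): flips 1 -> legal
(2,4): no bracket -> illegal
(2,5): no bracket -> illegal
(2,7): no bracket -> illegal
(3,1): no bracket -> illegal
(3,2): no bracket -> illegal
(3,7): flips 2 -> legal
(4,2): flips 1 -> legal
(4,5): flips 1 -> legal
(4,7): no bracket -> illegal
(5,5): flips 3 -> legal
(5,6): no bracket -> illegal
(5,7): no bracket -> illegal
(6,2): no bracket -> illegal
(6,3): flips 1 -> legal
W mobility = 7

Answer: B=8 W=7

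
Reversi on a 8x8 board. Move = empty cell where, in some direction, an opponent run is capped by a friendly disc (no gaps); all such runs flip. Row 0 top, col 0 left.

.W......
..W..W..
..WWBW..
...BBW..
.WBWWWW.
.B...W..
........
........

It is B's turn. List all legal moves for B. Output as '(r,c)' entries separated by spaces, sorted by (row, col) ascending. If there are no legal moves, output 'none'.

Answer: (0,6) (1,1) (1,3) (1,6) (2,1) (2,6) (3,1) (3,6) (4,0) (4,7) (5,2) (5,3) (5,4) (5,6) (5,7) (6,6)

Derivation:
(0,0): no bracket -> illegal
(0,2): no bracket -> illegal
(0,3): no bracket -> illegal
(0,4): no bracket -> illegal
(0,5): no bracket -> illegal
(0,6): flips 1 -> legal
(1,0): no bracket -> illegal
(1,1): flips 1 -> legal
(1,3): flips 1 -> legal
(1,4): no bracket -> illegal
(1,6): flips 1 -> legal
(2,1): flips 2 -> legal
(2,6): flips 1 -> legal
(3,0): no bracket -> illegal
(3,1): flips 1 -> legal
(3,2): no bracket -> illegal
(3,6): flips 1 -> legal
(3,7): no bracket -> illegal
(4,0): flips 1 -> legal
(4,7): flips 4 -> legal
(5,0): no bracket -> illegal
(5,2): flips 1 -> legal
(5,3): flips 1 -> legal
(5,4): flips 1 -> legal
(5,6): flips 1 -> legal
(5,7): flips 2 -> legal
(6,4): no bracket -> illegal
(6,5): no bracket -> illegal
(6,6): flips 2 -> legal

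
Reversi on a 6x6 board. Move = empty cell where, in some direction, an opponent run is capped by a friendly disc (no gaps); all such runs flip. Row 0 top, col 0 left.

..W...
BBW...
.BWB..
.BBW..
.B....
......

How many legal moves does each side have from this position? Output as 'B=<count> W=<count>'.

-- B to move --
(0,1): flips 1 -> legal
(0,3): flips 1 -> legal
(1,3): flips 2 -> legal
(2,4): no bracket -> illegal
(3,4): flips 1 -> legal
(4,2): no bracket -> illegal
(4,3): flips 1 -> legal
(4,4): flips 2 -> legal
B mobility = 6
-- W to move --
(0,0): flips 1 -> legal
(0,1): no bracket -> illegal
(1,3): flips 1 -> legal
(1,4): no bracket -> illegal
(2,0): flips 2 -> legal
(2,4): flips 1 -> legal
(3,0): flips 3 -> legal
(3,4): flips 1 -> legal
(4,0): flips 1 -> legal
(4,2): flips 1 -> legal
(4,3): no bracket -> illegal
(5,0): no bracket -> illegal
(5,1): no bracket -> illegal
(5,2): no bracket -> illegal
W mobility = 8

Answer: B=6 W=8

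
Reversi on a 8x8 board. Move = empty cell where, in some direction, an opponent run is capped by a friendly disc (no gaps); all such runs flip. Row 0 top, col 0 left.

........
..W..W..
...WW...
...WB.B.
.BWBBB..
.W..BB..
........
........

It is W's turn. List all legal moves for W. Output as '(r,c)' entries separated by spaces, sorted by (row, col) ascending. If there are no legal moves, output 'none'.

(2,5): no bracket -> illegal
(2,6): no bracket -> illegal
(2,7): no bracket -> illegal
(3,0): no bracket -> illegal
(3,1): flips 1 -> legal
(3,2): no bracket -> illegal
(3,5): flips 1 -> legal
(3,7): no bracket -> illegal
(4,0): flips 1 -> legal
(4,6): flips 3 -> legal
(4,7): no bracket -> illegal
(5,0): no bracket -> illegal
(5,2): no bracket -> illegal
(5,3): flips 1 -> legal
(5,6): flips 2 -> legal
(6,3): no bracket -> illegal
(6,4): flips 3 -> legal
(6,5): no bracket -> illegal
(6,6): flips 2 -> legal

Answer: (3,1) (3,5) (4,0) (4,6) (5,3) (5,6) (6,4) (6,6)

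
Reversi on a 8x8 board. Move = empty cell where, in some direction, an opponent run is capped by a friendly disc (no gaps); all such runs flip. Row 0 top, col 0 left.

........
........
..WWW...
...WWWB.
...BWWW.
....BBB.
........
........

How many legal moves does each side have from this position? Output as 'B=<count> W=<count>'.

-- B to move --
(1,1): flips 3 -> legal
(1,2): flips 3 -> legal
(1,3): flips 2 -> legal
(1,4): flips 3 -> legal
(1,5): no bracket -> illegal
(2,1): no bracket -> illegal
(2,5): flips 3 -> legal
(2,6): no bracket -> illegal
(3,1): no bracket -> illegal
(3,2): flips 3 -> legal
(3,7): flips 1 -> legal
(4,2): no bracket -> illegal
(4,7): flips 3 -> legal
(5,3): no bracket -> illegal
(5,7): no bracket -> illegal
B mobility = 8
-- W to move --
(2,5): no bracket -> illegal
(2,6): flips 1 -> legal
(2,7): flips 1 -> legal
(3,2): no bracket -> illegal
(3,7): flips 1 -> legal
(4,2): flips 1 -> legal
(4,7): no bracket -> illegal
(5,2): flips 1 -> legal
(5,3): flips 1 -> legal
(5,7): no bracket -> illegal
(6,3): flips 1 -> legal
(6,4): flips 2 -> legal
(6,5): flips 1 -> legal
(6,6): flips 2 -> legal
(6,7): flips 1 -> legal
W mobility = 11

Answer: B=8 W=11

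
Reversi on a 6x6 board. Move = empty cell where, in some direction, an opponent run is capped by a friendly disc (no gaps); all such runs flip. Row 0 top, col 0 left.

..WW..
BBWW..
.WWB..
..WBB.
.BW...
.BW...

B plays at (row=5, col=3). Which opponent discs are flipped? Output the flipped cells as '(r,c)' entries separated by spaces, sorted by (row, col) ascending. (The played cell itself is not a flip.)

Dir NW: opp run (4,2), next='.' -> no flip
Dir N: first cell '.' (not opp) -> no flip
Dir NE: first cell '.' (not opp) -> no flip
Dir W: opp run (5,2) capped by B -> flip
Dir E: first cell '.' (not opp) -> no flip
Dir SW: edge -> no flip
Dir S: edge -> no flip
Dir SE: edge -> no flip

Answer: (5,2)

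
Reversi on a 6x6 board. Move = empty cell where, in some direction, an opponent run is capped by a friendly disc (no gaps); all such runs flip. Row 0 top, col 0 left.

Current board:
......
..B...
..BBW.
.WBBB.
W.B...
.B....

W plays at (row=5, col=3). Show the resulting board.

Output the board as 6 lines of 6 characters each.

Answer: ......
..B...
..BBW.
.WBBB.
W.W...
.B.W..

Derivation:
Place W at (5,3); scan 8 dirs for brackets.
Dir NW: opp run (4,2) capped by W -> flip
Dir N: first cell '.' (not opp) -> no flip
Dir NE: first cell '.' (not opp) -> no flip
Dir W: first cell '.' (not opp) -> no flip
Dir E: first cell '.' (not opp) -> no flip
Dir SW: edge -> no flip
Dir S: edge -> no flip
Dir SE: edge -> no flip
All flips: (4,2)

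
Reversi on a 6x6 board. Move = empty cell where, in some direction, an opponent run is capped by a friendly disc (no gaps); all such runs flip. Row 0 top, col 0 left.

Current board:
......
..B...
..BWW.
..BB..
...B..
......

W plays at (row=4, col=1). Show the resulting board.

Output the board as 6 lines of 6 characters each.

Place W at (4,1); scan 8 dirs for brackets.
Dir NW: first cell '.' (not opp) -> no flip
Dir N: first cell '.' (not opp) -> no flip
Dir NE: opp run (3,2) capped by W -> flip
Dir W: first cell '.' (not opp) -> no flip
Dir E: first cell '.' (not opp) -> no flip
Dir SW: first cell '.' (not opp) -> no flip
Dir S: first cell '.' (not opp) -> no flip
Dir SE: first cell '.' (not opp) -> no flip
All flips: (3,2)

Answer: ......
..B...
..BWW.
..WB..
.W.B..
......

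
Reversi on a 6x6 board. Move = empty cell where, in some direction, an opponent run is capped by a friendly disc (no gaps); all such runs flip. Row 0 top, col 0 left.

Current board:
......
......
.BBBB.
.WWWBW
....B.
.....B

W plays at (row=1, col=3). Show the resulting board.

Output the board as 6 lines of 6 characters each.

Place W at (1,3); scan 8 dirs for brackets.
Dir NW: first cell '.' (not opp) -> no flip
Dir N: first cell '.' (not opp) -> no flip
Dir NE: first cell '.' (not opp) -> no flip
Dir W: first cell '.' (not opp) -> no flip
Dir E: first cell '.' (not opp) -> no flip
Dir SW: opp run (2,2) capped by W -> flip
Dir S: opp run (2,3) capped by W -> flip
Dir SE: opp run (2,4) capped by W -> flip
All flips: (2,2) (2,3) (2,4)

Answer: ......
...W..
.BWWW.
.WWWBW
....B.
.....B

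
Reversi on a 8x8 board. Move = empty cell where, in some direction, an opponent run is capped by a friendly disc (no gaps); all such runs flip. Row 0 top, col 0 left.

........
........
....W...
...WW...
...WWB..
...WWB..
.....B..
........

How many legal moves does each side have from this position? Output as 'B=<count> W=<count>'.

Answer: B=6 W=5

Derivation:
-- B to move --
(1,3): no bracket -> illegal
(1,4): no bracket -> illegal
(1,5): no bracket -> illegal
(2,2): flips 2 -> legal
(2,3): flips 1 -> legal
(2,5): no bracket -> illegal
(3,2): flips 2 -> legal
(3,5): no bracket -> illegal
(4,2): flips 2 -> legal
(5,2): flips 2 -> legal
(6,2): no bracket -> illegal
(6,3): flips 1 -> legal
(6,4): no bracket -> illegal
B mobility = 6
-- W to move --
(3,5): no bracket -> illegal
(3,6): flips 1 -> legal
(4,6): flips 1 -> legal
(5,6): flips 2 -> legal
(6,4): no bracket -> illegal
(6,6): flips 1 -> legal
(7,4): no bracket -> illegal
(7,5): no bracket -> illegal
(7,6): flips 1 -> legal
W mobility = 5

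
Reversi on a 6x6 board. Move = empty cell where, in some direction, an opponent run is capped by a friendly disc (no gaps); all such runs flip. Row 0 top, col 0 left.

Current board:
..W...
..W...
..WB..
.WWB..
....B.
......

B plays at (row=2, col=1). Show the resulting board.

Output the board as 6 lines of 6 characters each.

Answer: ..W...
..W...
.BBB..
.WWB..
....B.
......

Derivation:
Place B at (2,1); scan 8 dirs for brackets.
Dir NW: first cell '.' (not opp) -> no flip
Dir N: first cell '.' (not opp) -> no flip
Dir NE: opp run (1,2), next='.' -> no flip
Dir W: first cell '.' (not opp) -> no flip
Dir E: opp run (2,2) capped by B -> flip
Dir SW: first cell '.' (not opp) -> no flip
Dir S: opp run (3,1), next='.' -> no flip
Dir SE: opp run (3,2), next='.' -> no flip
All flips: (2,2)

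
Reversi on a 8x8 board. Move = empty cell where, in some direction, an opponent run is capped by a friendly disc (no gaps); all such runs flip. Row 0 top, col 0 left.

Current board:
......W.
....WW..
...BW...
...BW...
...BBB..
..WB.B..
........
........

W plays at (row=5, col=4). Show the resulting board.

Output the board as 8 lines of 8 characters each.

Answer: ......W.
....WW..
...BW...
...BW...
...BWB..
..WWWB..
........
........

Derivation:
Place W at (5,4); scan 8 dirs for brackets.
Dir NW: opp run (4,3), next='.' -> no flip
Dir N: opp run (4,4) capped by W -> flip
Dir NE: opp run (4,5), next='.' -> no flip
Dir W: opp run (5,3) capped by W -> flip
Dir E: opp run (5,5), next='.' -> no flip
Dir SW: first cell '.' (not opp) -> no flip
Dir S: first cell '.' (not opp) -> no flip
Dir SE: first cell '.' (not opp) -> no flip
All flips: (4,4) (5,3)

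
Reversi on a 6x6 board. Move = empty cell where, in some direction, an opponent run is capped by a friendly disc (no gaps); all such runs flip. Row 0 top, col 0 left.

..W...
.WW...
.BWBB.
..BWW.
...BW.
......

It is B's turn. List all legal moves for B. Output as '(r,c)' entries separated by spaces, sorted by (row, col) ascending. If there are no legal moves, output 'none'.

(0,0): no bracket -> illegal
(0,1): flips 2 -> legal
(0,3): flips 1 -> legal
(1,0): no bracket -> illegal
(1,3): no bracket -> illegal
(2,0): no bracket -> illegal
(2,5): flips 1 -> legal
(3,1): no bracket -> illegal
(3,5): flips 2 -> legal
(4,2): flips 1 -> legal
(4,5): flips 2 -> legal
(5,3): no bracket -> illegal
(5,4): flips 2 -> legal
(5,5): no bracket -> illegal

Answer: (0,1) (0,3) (2,5) (3,5) (4,2) (4,5) (5,4)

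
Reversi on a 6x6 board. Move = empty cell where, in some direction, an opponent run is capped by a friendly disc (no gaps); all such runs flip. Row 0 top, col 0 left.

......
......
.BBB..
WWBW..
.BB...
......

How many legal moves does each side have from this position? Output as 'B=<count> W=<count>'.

-- B to move --
(2,0): flips 1 -> legal
(2,4): flips 1 -> legal
(3,4): flips 1 -> legal
(4,0): flips 1 -> legal
(4,3): flips 1 -> legal
(4,4): flips 1 -> legal
B mobility = 6
-- W to move --
(1,0): no bracket -> illegal
(1,1): flips 2 -> legal
(1,2): flips 1 -> legal
(1,3): flips 2 -> legal
(1,4): no bracket -> illegal
(2,0): no bracket -> illegal
(2,4): no bracket -> illegal
(3,4): no bracket -> illegal
(4,0): no bracket -> illegal
(4,3): no bracket -> illegal
(5,0): no bracket -> illegal
(5,1): flips 2 -> legal
(5,2): flips 1 -> legal
(5,3): flips 1 -> legal
W mobility = 6

Answer: B=6 W=6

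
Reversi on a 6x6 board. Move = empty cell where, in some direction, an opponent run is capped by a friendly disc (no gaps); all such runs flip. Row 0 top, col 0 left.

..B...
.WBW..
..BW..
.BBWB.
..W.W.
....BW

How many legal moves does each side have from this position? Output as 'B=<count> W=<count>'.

-- B to move --
(0,0): flips 1 -> legal
(0,1): no bracket -> illegal
(0,3): no bracket -> illegal
(0,4): flips 1 -> legal
(1,0): flips 1 -> legal
(1,4): flips 2 -> legal
(2,0): flips 1 -> legal
(2,1): no bracket -> illegal
(2,4): flips 2 -> legal
(3,5): no bracket -> illegal
(4,1): no bracket -> illegal
(4,3): no bracket -> illegal
(4,5): no bracket -> illegal
(5,1): no bracket -> illegal
(5,2): flips 1 -> legal
(5,3): flips 1 -> legal
B mobility = 8
-- W to move --
(0,1): flips 1 -> legal
(0,3): no bracket -> illegal
(2,0): flips 1 -> legal
(2,1): flips 1 -> legal
(2,4): flips 1 -> legal
(2,5): no bracket -> illegal
(3,0): flips 2 -> legal
(3,5): flips 1 -> legal
(4,0): flips 2 -> legal
(4,1): flips 1 -> legal
(4,3): no bracket -> illegal
(4,5): flips 1 -> legal
(5,3): flips 1 -> legal
W mobility = 10

Answer: B=8 W=10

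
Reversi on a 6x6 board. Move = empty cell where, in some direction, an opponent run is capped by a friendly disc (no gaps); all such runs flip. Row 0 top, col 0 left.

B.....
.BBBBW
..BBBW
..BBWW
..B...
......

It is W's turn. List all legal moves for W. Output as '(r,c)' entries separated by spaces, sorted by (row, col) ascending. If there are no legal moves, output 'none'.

(0,1): flips 2 -> legal
(0,2): flips 2 -> legal
(0,3): flips 1 -> legal
(0,4): flips 2 -> legal
(0,5): no bracket -> illegal
(1,0): flips 4 -> legal
(2,0): no bracket -> illegal
(2,1): flips 3 -> legal
(3,1): flips 2 -> legal
(4,1): no bracket -> illegal
(4,3): no bracket -> illegal
(4,4): no bracket -> illegal
(5,1): flips 3 -> legal
(5,2): no bracket -> illegal
(5,3): no bracket -> illegal

Answer: (0,1) (0,2) (0,3) (0,4) (1,0) (2,1) (3,1) (5,1)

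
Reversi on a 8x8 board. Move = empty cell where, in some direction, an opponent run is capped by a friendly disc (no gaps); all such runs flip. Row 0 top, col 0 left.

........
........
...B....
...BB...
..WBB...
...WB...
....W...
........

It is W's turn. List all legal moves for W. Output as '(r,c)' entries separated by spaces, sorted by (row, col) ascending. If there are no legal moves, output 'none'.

(1,2): no bracket -> illegal
(1,3): flips 3 -> legal
(1,4): no bracket -> illegal
(2,2): no bracket -> illegal
(2,4): flips 4 -> legal
(2,5): no bracket -> illegal
(3,2): no bracket -> illegal
(3,5): flips 1 -> legal
(4,5): flips 2 -> legal
(5,2): no bracket -> illegal
(5,5): flips 1 -> legal
(6,3): no bracket -> illegal
(6,5): no bracket -> illegal

Answer: (1,3) (2,4) (3,5) (4,5) (5,5)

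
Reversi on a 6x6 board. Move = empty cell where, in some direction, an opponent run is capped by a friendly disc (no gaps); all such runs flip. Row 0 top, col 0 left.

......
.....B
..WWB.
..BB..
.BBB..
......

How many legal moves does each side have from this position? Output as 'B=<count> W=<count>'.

Answer: B=5 W=5

Derivation:
-- B to move --
(1,1): flips 1 -> legal
(1,2): flips 1 -> legal
(1,3): flips 1 -> legal
(1,4): flips 1 -> legal
(2,1): flips 2 -> legal
(3,1): no bracket -> illegal
(3,4): no bracket -> illegal
B mobility = 5
-- W to move --
(0,4): no bracket -> illegal
(0,5): no bracket -> illegal
(1,3): no bracket -> illegal
(1,4): no bracket -> illegal
(2,1): no bracket -> illegal
(2,5): flips 1 -> legal
(3,0): no bracket -> illegal
(3,1): no bracket -> illegal
(3,4): no bracket -> illegal
(3,5): no bracket -> illegal
(4,0): no bracket -> illegal
(4,4): flips 1 -> legal
(5,0): flips 2 -> legal
(5,1): no bracket -> illegal
(5,2): flips 2 -> legal
(5,3): flips 2 -> legal
(5,4): no bracket -> illegal
W mobility = 5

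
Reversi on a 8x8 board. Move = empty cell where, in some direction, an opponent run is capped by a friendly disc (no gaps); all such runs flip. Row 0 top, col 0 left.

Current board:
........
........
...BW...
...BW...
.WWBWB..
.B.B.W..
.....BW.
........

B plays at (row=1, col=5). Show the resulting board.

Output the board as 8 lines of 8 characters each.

Answer: ........
.....B..
...BB...
...BW...
.WWBWB..
.B.B.W..
.....BW.
........

Derivation:
Place B at (1,5); scan 8 dirs for brackets.
Dir NW: first cell '.' (not opp) -> no flip
Dir N: first cell '.' (not opp) -> no flip
Dir NE: first cell '.' (not opp) -> no flip
Dir W: first cell '.' (not opp) -> no flip
Dir E: first cell '.' (not opp) -> no flip
Dir SW: opp run (2,4) capped by B -> flip
Dir S: first cell '.' (not opp) -> no flip
Dir SE: first cell '.' (not opp) -> no flip
All flips: (2,4)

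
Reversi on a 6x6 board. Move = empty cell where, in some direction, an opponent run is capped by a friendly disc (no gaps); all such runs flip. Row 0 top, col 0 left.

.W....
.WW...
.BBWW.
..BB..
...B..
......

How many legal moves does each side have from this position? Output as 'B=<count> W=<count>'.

Answer: B=7 W=7

Derivation:
-- B to move --
(0,0): flips 1 -> legal
(0,2): flips 1 -> legal
(0,3): flips 1 -> legal
(1,0): no bracket -> illegal
(1,3): flips 1 -> legal
(1,4): flips 1 -> legal
(1,5): flips 1 -> legal
(2,0): no bracket -> illegal
(2,5): flips 2 -> legal
(3,4): no bracket -> illegal
(3,5): no bracket -> illegal
B mobility = 7
-- W to move --
(1,0): no bracket -> illegal
(1,3): no bracket -> illegal
(2,0): flips 2 -> legal
(3,0): flips 1 -> legal
(3,1): flips 1 -> legal
(3,4): no bracket -> illegal
(4,1): flips 1 -> legal
(4,2): flips 3 -> legal
(4,4): flips 2 -> legal
(5,2): no bracket -> illegal
(5,3): flips 2 -> legal
(5,4): no bracket -> illegal
W mobility = 7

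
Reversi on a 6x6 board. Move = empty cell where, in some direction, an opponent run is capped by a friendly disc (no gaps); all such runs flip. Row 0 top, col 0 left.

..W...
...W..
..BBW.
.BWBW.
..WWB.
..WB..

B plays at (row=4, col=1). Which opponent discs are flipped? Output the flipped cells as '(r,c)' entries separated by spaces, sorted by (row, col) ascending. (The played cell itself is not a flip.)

Dir NW: first cell '.' (not opp) -> no flip
Dir N: first cell 'B' (not opp) -> no flip
Dir NE: opp run (3,2) capped by B -> flip
Dir W: first cell '.' (not opp) -> no flip
Dir E: opp run (4,2) (4,3) capped by B -> flip
Dir SW: first cell '.' (not opp) -> no flip
Dir S: first cell '.' (not opp) -> no flip
Dir SE: opp run (5,2), next=edge -> no flip

Answer: (3,2) (4,2) (4,3)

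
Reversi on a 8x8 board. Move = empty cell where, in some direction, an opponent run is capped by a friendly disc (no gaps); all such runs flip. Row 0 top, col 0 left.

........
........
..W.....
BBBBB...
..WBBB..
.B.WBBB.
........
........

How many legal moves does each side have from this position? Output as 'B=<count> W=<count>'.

Answer: B=8 W=9

Derivation:
-- B to move --
(1,1): flips 1 -> legal
(1,2): flips 1 -> legal
(1,3): flips 1 -> legal
(2,1): no bracket -> illegal
(2,3): no bracket -> illegal
(4,1): flips 1 -> legal
(5,2): flips 2 -> legal
(6,2): flips 1 -> legal
(6,3): flips 1 -> legal
(6,4): flips 2 -> legal
B mobility = 8
-- W to move --
(2,0): flips 1 -> legal
(2,1): no bracket -> illegal
(2,3): flips 2 -> legal
(2,4): flips 1 -> legal
(2,5): no bracket -> illegal
(3,5): flips 1 -> legal
(3,6): no bracket -> illegal
(4,0): flips 1 -> legal
(4,1): no bracket -> illegal
(4,6): flips 3 -> legal
(4,7): no bracket -> illegal
(5,0): no bracket -> illegal
(5,2): no bracket -> illegal
(5,7): flips 3 -> legal
(6,0): flips 1 -> legal
(6,1): no bracket -> illegal
(6,2): no bracket -> illegal
(6,3): no bracket -> illegal
(6,4): no bracket -> illegal
(6,5): no bracket -> illegal
(6,6): flips 3 -> legal
(6,7): no bracket -> illegal
W mobility = 9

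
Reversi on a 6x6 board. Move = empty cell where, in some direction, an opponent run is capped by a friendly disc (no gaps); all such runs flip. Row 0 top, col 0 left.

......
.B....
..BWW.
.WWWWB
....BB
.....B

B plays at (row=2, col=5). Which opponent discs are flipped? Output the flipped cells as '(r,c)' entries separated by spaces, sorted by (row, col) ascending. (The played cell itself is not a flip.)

Answer: (2,3) (2,4)

Derivation:
Dir NW: first cell '.' (not opp) -> no flip
Dir N: first cell '.' (not opp) -> no flip
Dir NE: edge -> no flip
Dir W: opp run (2,4) (2,3) capped by B -> flip
Dir E: edge -> no flip
Dir SW: opp run (3,4), next='.' -> no flip
Dir S: first cell 'B' (not opp) -> no flip
Dir SE: edge -> no flip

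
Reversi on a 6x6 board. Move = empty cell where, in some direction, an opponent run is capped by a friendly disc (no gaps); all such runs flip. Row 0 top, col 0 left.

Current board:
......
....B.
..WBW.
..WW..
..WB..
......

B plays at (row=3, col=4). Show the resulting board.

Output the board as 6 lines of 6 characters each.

Answer: ......
....B.
..WBB.
..WWB.
..WB..
......

Derivation:
Place B at (3,4); scan 8 dirs for brackets.
Dir NW: first cell 'B' (not opp) -> no flip
Dir N: opp run (2,4) capped by B -> flip
Dir NE: first cell '.' (not opp) -> no flip
Dir W: opp run (3,3) (3,2), next='.' -> no flip
Dir E: first cell '.' (not opp) -> no flip
Dir SW: first cell 'B' (not opp) -> no flip
Dir S: first cell '.' (not opp) -> no flip
Dir SE: first cell '.' (not opp) -> no flip
All flips: (2,4)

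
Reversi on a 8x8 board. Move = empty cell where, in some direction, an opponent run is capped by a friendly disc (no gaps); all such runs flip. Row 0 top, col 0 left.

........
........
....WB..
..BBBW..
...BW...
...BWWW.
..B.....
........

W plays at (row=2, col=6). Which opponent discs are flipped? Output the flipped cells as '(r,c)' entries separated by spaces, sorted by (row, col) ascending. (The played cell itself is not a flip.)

Dir NW: first cell '.' (not opp) -> no flip
Dir N: first cell '.' (not opp) -> no flip
Dir NE: first cell '.' (not opp) -> no flip
Dir W: opp run (2,5) capped by W -> flip
Dir E: first cell '.' (not opp) -> no flip
Dir SW: first cell 'W' (not opp) -> no flip
Dir S: first cell '.' (not opp) -> no flip
Dir SE: first cell '.' (not opp) -> no flip

Answer: (2,5)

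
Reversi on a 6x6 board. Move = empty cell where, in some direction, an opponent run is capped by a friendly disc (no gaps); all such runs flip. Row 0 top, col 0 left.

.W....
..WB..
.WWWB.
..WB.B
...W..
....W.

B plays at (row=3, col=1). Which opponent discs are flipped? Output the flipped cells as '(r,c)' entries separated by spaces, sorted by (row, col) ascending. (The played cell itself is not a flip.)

Answer: (2,2) (3,2)

Derivation:
Dir NW: first cell '.' (not opp) -> no flip
Dir N: opp run (2,1), next='.' -> no flip
Dir NE: opp run (2,2) capped by B -> flip
Dir W: first cell '.' (not opp) -> no flip
Dir E: opp run (3,2) capped by B -> flip
Dir SW: first cell '.' (not opp) -> no flip
Dir S: first cell '.' (not opp) -> no flip
Dir SE: first cell '.' (not opp) -> no flip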